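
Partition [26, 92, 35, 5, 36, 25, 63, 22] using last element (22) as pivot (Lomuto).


Pivot: 22
  5 <= 22: swap -> [5, 92, 35, 26, 36, 25, 63, 22]
Place pivot at 1: [5, 22, 35, 26, 36, 25, 63, 92]

Partitioned: [5, 22, 35, 26, 36, 25, 63, 92]


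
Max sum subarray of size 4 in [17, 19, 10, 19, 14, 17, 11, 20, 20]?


[0:4]: 65
[1:5]: 62
[2:6]: 60
[3:7]: 61
[4:8]: 62
[5:9]: 68

Max: 68 at [5:9]


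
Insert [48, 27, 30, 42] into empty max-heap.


Insert 48: [48]
Insert 27: [48, 27]
Insert 30: [48, 27, 30]
Insert 42: [48, 42, 30, 27]

Final heap: [48, 42, 30, 27]


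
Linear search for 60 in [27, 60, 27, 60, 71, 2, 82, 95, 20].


i=0: 27!=60
i=1: 60==60 found!

Found at 1, 2 comps


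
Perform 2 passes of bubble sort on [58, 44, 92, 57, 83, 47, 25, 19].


Initial: [58, 44, 92, 57, 83, 47, 25, 19]
Pass 1: [44, 58, 57, 83, 47, 25, 19, 92] (6 swaps)
Pass 2: [44, 57, 58, 47, 25, 19, 83, 92] (4 swaps)

After 2 passes: [44, 57, 58, 47, 25, 19, 83, 92]


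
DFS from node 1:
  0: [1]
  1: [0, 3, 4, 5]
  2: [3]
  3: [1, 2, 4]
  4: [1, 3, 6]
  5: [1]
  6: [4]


Visit 1, push [5, 4, 3, 0]
Visit 0, push []
Visit 3, push [4, 2]
Visit 2, push []
Visit 4, push [6]
Visit 6, push []
Visit 5, push []

DFS order: [1, 0, 3, 2, 4, 6, 5]


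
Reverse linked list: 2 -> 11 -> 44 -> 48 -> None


Step 1: curr=2, set curr.next=prev(None) | reversed so far: 2
Step 2: curr=11, set curr.next=prev(2) | reversed so far: 11 -> 2
Step 3: curr=44, set curr.next=prev(11) | reversed so far: 44 -> 11 -> 2
Step 4: curr=48, set curr.next=prev(44) | reversed so far: 48 -> 44 -> 11 -> 2

48 -> 44 -> 11 -> 2 -> None


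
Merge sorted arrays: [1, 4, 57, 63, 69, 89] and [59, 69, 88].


Take 1 from A
Take 4 from A
Take 57 from A
Take 59 from B
Take 63 from A
Take 69 from A
Take 69 from B
Take 88 from B

Merged: [1, 4, 57, 59, 63, 69, 69, 88, 89]


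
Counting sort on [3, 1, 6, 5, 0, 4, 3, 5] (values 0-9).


Input: [3, 1, 6, 5, 0, 4, 3, 5]
Counts: [1, 1, 0, 2, 1, 2, 1, 0, 0, 0]

Sorted: [0, 1, 3, 3, 4, 5, 5, 6]


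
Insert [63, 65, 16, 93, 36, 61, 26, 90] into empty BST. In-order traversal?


Insert 63: root
Insert 65: R from 63
Insert 16: L from 63
Insert 93: R from 63 -> R from 65
Insert 36: L from 63 -> R from 16
Insert 61: L from 63 -> R from 16 -> R from 36
Insert 26: L from 63 -> R from 16 -> L from 36
Insert 90: R from 63 -> R from 65 -> L from 93

In-order: [16, 26, 36, 61, 63, 65, 90, 93]


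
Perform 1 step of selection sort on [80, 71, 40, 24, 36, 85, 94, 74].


Initial: [80, 71, 40, 24, 36, 85, 94, 74]
Step 1: min=24 at 3
  Swap: [24, 71, 40, 80, 36, 85, 94, 74]

After 1 step: [24, 71, 40, 80, 36, 85, 94, 74]


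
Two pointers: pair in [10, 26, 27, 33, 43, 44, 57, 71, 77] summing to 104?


lo=0(10)+hi=8(77)=87
lo=1(26)+hi=8(77)=103
lo=2(27)+hi=8(77)=104

Yes: 27+77=104


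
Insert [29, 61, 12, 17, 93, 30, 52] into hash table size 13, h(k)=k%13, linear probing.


Insert 29: h=3 -> slot 3
Insert 61: h=9 -> slot 9
Insert 12: h=12 -> slot 12
Insert 17: h=4 -> slot 4
Insert 93: h=2 -> slot 2
Insert 30: h=4, 1 probes -> slot 5
Insert 52: h=0 -> slot 0

Table: [52, None, 93, 29, 17, 30, None, None, None, 61, None, None, 12]


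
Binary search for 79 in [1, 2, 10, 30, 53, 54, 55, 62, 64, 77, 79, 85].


Step 1: lo=0, hi=11, mid=5, val=54
Step 2: lo=6, hi=11, mid=8, val=64
Step 3: lo=9, hi=11, mid=10, val=79

Found at index 10


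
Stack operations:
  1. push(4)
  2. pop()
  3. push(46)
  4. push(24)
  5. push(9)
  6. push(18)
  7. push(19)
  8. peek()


push(4) -> [4]
pop()->4, []
push(46) -> [46]
push(24) -> [46, 24]
push(9) -> [46, 24, 9]
push(18) -> [46, 24, 9, 18]
push(19) -> [46, 24, 9, 18, 19]
peek()->19

Final stack: [46, 24, 9, 18, 19]


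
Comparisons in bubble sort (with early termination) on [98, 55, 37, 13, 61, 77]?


Algorithm: bubble sort (with early termination)
Input: [98, 55, 37, 13, 61, 77]
Sorted: [13, 37, 55, 61, 77, 98]

14


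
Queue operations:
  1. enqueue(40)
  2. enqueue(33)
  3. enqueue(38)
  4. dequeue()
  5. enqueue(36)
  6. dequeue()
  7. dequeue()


enqueue(40) -> [40]
enqueue(33) -> [40, 33]
enqueue(38) -> [40, 33, 38]
dequeue()->40, [33, 38]
enqueue(36) -> [33, 38, 36]
dequeue()->33, [38, 36]
dequeue()->38, [36]

Final queue: [36]


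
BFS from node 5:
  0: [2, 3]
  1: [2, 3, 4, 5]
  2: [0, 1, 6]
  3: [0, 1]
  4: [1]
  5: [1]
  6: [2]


Visit 5, enqueue [1]
Visit 1, enqueue [2, 3, 4]
Visit 2, enqueue [0, 6]
Visit 3, enqueue []
Visit 4, enqueue []
Visit 0, enqueue []
Visit 6, enqueue []

BFS order: [5, 1, 2, 3, 4, 0, 6]


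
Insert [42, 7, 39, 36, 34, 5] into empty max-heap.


Insert 42: [42]
Insert 7: [42, 7]
Insert 39: [42, 7, 39]
Insert 36: [42, 36, 39, 7]
Insert 34: [42, 36, 39, 7, 34]
Insert 5: [42, 36, 39, 7, 34, 5]

Final heap: [42, 36, 39, 7, 34, 5]


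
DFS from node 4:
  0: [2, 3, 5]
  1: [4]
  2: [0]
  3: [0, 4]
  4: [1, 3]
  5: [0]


Visit 4, push [3, 1]
Visit 1, push []
Visit 3, push [0]
Visit 0, push [5, 2]
Visit 2, push []
Visit 5, push []

DFS order: [4, 1, 3, 0, 2, 5]


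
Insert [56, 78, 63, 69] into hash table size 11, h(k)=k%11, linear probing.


Insert 56: h=1 -> slot 1
Insert 78: h=1, 1 probes -> slot 2
Insert 63: h=8 -> slot 8
Insert 69: h=3 -> slot 3

Table: [None, 56, 78, 69, None, None, None, None, 63, None, None]


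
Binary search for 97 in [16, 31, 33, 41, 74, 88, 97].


Step 1: lo=0, hi=6, mid=3, val=41
Step 2: lo=4, hi=6, mid=5, val=88
Step 3: lo=6, hi=6, mid=6, val=97

Found at index 6


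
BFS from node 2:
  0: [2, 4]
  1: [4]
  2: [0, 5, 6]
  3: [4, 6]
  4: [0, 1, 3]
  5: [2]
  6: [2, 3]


Visit 2, enqueue [0, 5, 6]
Visit 0, enqueue [4]
Visit 5, enqueue []
Visit 6, enqueue [3]
Visit 4, enqueue [1]
Visit 3, enqueue []
Visit 1, enqueue []

BFS order: [2, 0, 5, 6, 4, 3, 1]


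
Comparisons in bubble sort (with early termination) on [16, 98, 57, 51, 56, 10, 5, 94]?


Algorithm: bubble sort (with early termination)
Input: [16, 98, 57, 51, 56, 10, 5, 94]
Sorted: [5, 10, 16, 51, 56, 57, 94, 98]

28


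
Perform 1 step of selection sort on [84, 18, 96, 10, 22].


Initial: [84, 18, 96, 10, 22]
Step 1: min=10 at 3
  Swap: [10, 18, 96, 84, 22]

After 1 step: [10, 18, 96, 84, 22]


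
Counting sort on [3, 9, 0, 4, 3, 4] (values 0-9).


Input: [3, 9, 0, 4, 3, 4]
Counts: [1, 0, 0, 2, 2, 0, 0, 0, 0, 1]

Sorted: [0, 3, 3, 4, 4, 9]


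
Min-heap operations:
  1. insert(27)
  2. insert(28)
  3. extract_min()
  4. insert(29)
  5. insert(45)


insert(27) -> [27]
insert(28) -> [27, 28]
extract_min()->27, [28]
insert(29) -> [28, 29]
insert(45) -> [28, 29, 45]

Final heap: [28, 29, 45]


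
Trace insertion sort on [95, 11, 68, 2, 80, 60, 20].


Initial: [95, 11, 68, 2, 80, 60, 20]
Insert 11: [11, 95, 68, 2, 80, 60, 20]
Insert 68: [11, 68, 95, 2, 80, 60, 20]
Insert 2: [2, 11, 68, 95, 80, 60, 20]
Insert 80: [2, 11, 68, 80, 95, 60, 20]
Insert 60: [2, 11, 60, 68, 80, 95, 20]
Insert 20: [2, 11, 20, 60, 68, 80, 95]

Sorted: [2, 11, 20, 60, 68, 80, 95]


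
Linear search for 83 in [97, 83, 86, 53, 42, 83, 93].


i=0: 97!=83
i=1: 83==83 found!

Found at 1, 2 comps


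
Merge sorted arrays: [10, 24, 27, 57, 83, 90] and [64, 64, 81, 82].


Take 10 from A
Take 24 from A
Take 27 from A
Take 57 from A
Take 64 from B
Take 64 from B
Take 81 from B
Take 82 from B

Merged: [10, 24, 27, 57, 64, 64, 81, 82, 83, 90]


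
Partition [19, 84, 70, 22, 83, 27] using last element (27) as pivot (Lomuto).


Pivot: 27
  19 <= 27: advance i (no swap)
  22 <= 27: swap -> [19, 22, 70, 84, 83, 27]
Place pivot at 2: [19, 22, 27, 84, 83, 70]

Partitioned: [19, 22, 27, 84, 83, 70]


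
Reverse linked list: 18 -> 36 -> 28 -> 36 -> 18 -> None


Step 1: curr=18, set curr.next=prev(None) | reversed so far: 18
Step 2: curr=36, set curr.next=prev(18) | reversed so far: 36 -> 18
Step 3: curr=28, set curr.next=prev(36) | reversed so far: 28 -> 36 -> 18
Step 4: curr=36, set curr.next=prev(28) | reversed so far: 36 -> 28 -> 36 -> 18
Step 5: curr=18, set curr.next=prev(36) | reversed so far: 18 -> 36 -> 28 -> 36 -> 18

18 -> 36 -> 28 -> 36 -> 18 -> None


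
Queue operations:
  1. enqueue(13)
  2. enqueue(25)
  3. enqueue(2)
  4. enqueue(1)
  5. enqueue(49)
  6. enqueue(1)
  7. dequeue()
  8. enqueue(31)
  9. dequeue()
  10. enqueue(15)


enqueue(13) -> [13]
enqueue(25) -> [13, 25]
enqueue(2) -> [13, 25, 2]
enqueue(1) -> [13, 25, 2, 1]
enqueue(49) -> [13, 25, 2, 1, 49]
enqueue(1) -> [13, 25, 2, 1, 49, 1]
dequeue()->13, [25, 2, 1, 49, 1]
enqueue(31) -> [25, 2, 1, 49, 1, 31]
dequeue()->25, [2, 1, 49, 1, 31]
enqueue(15) -> [2, 1, 49, 1, 31, 15]

Final queue: [2, 1, 49, 1, 31, 15]


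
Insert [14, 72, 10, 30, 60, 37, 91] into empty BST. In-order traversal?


Insert 14: root
Insert 72: R from 14
Insert 10: L from 14
Insert 30: R from 14 -> L from 72
Insert 60: R from 14 -> L from 72 -> R from 30
Insert 37: R from 14 -> L from 72 -> R from 30 -> L from 60
Insert 91: R from 14 -> R from 72

In-order: [10, 14, 30, 37, 60, 72, 91]


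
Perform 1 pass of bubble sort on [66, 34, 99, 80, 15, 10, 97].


Initial: [66, 34, 99, 80, 15, 10, 97]
Pass 1: [34, 66, 80, 15, 10, 97, 99] (5 swaps)

After 1 pass: [34, 66, 80, 15, 10, 97, 99]


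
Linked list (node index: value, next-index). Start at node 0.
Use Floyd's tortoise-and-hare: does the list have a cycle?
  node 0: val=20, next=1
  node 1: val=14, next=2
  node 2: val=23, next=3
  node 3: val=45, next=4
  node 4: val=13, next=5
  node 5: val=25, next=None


Floyd's tortoise (slow, +1) and hare (fast, +2):
  init: slow=0, fast=0
  step 1: slow=1, fast=2
  step 2: slow=2, fast=4
  step 3: fast 4->5->None, no cycle

Cycle: no


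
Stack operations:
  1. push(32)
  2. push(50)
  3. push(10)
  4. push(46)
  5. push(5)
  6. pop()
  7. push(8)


push(32) -> [32]
push(50) -> [32, 50]
push(10) -> [32, 50, 10]
push(46) -> [32, 50, 10, 46]
push(5) -> [32, 50, 10, 46, 5]
pop()->5, [32, 50, 10, 46]
push(8) -> [32, 50, 10, 46, 8]

Final stack: [32, 50, 10, 46, 8]


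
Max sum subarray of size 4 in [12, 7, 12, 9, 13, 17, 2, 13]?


[0:4]: 40
[1:5]: 41
[2:6]: 51
[3:7]: 41
[4:8]: 45

Max: 51 at [2:6]


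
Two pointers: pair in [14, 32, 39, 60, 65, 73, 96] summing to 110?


lo=0(14)+hi=6(96)=110

Yes: 14+96=110


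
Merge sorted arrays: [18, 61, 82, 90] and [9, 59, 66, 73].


Take 9 from B
Take 18 from A
Take 59 from B
Take 61 from A
Take 66 from B
Take 73 from B

Merged: [9, 18, 59, 61, 66, 73, 82, 90]


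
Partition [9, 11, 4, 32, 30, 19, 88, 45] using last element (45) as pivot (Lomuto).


Pivot: 45
  9 <= 45: advance i (no swap)
  11 <= 45: advance i (no swap)
  4 <= 45: advance i (no swap)
  32 <= 45: advance i (no swap)
  30 <= 45: advance i (no swap)
  19 <= 45: advance i (no swap)
Place pivot at 6: [9, 11, 4, 32, 30, 19, 45, 88]

Partitioned: [9, 11, 4, 32, 30, 19, 45, 88]


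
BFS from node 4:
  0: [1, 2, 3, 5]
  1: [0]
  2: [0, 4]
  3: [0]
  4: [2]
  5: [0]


Visit 4, enqueue [2]
Visit 2, enqueue [0]
Visit 0, enqueue [1, 3, 5]
Visit 1, enqueue []
Visit 3, enqueue []
Visit 5, enqueue []

BFS order: [4, 2, 0, 1, 3, 5]


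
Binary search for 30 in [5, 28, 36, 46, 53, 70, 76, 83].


Step 1: lo=0, hi=7, mid=3, val=46
Step 2: lo=0, hi=2, mid=1, val=28
Step 3: lo=2, hi=2, mid=2, val=36

Not found


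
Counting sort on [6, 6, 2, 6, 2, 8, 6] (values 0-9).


Input: [6, 6, 2, 6, 2, 8, 6]
Counts: [0, 0, 2, 0, 0, 0, 4, 0, 1, 0]

Sorted: [2, 2, 6, 6, 6, 6, 8]


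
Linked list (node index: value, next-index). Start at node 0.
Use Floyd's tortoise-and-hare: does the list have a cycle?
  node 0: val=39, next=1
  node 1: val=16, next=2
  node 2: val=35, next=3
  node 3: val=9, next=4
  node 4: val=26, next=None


Floyd's tortoise (slow, +1) and hare (fast, +2):
  init: slow=0, fast=0
  step 1: slow=1, fast=2
  step 2: slow=2, fast=4
  step 3: fast -> None, no cycle

Cycle: no


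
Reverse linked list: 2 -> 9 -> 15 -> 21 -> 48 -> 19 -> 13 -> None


Step 1: curr=2, set curr.next=prev(None) | reversed so far: 2
Step 2: curr=9, set curr.next=prev(2) | reversed so far: 9 -> 2
Step 3: curr=15, set curr.next=prev(9) | reversed so far: 15 -> 9 -> 2
Step 4: curr=21, set curr.next=prev(15) | reversed so far: 21 -> 15 -> 9 -> 2
Step 5: curr=48, set curr.next=prev(21) | reversed so far: 48 -> 21 -> 15 -> 9 -> 2
Step 6: curr=19, set curr.next=prev(48) | reversed so far: 19 -> 48 -> 21 -> 15 -> 9 -> 2
Step 7: curr=13, set curr.next=prev(19) | reversed so far: 13 -> 19 -> 48 -> 21 -> 15 -> 9 -> 2

13 -> 19 -> 48 -> 21 -> 15 -> 9 -> 2 -> None


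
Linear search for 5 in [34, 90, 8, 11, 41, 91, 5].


i=0: 34!=5
i=1: 90!=5
i=2: 8!=5
i=3: 11!=5
i=4: 41!=5
i=5: 91!=5
i=6: 5==5 found!

Found at 6, 7 comps


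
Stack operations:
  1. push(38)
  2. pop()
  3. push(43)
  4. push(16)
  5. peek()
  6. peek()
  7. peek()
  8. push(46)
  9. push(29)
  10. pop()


push(38) -> [38]
pop()->38, []
push(43) -> [43]
push(16) -> [43, 16]
peek()->16
peek()->16
peek()->16
push(46) -> [43, 16, 46]
push(29) -> [43, 16, 46, 29]
pop()->29, [43, 16, 46]

Final stack: [43, 16, 46]


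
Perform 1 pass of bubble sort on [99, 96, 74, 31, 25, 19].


Initial: [99, 96, 74, 31, 25, 19]
Pass 1: [96, 74, 31, 25, 19, 99] (5 swaps)

After 1 pass: [96, 74, 31, 25, 19, 99]


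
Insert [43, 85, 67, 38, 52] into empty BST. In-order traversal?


Insert 43: root
Insert 85: R from 43
Insert 67: R from 43 -> L from 85
Insert 38: L from 43
Insert 52: R from 43 -> L from 85 -> L from 67

In-order: [38, 43, 52, 67, 85]


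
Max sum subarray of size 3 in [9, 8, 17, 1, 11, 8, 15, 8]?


[0:3]: 34
[1:4]: 26
[2:5]: 29
[3:6]: 20
[4:7]: 34
[5:8]: 31

Max: 34 at [0:3]


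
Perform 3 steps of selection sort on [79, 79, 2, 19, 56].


Initial: [79, 79, 2, 19, 56]
Step 1: min=2 at 2
  Swap: [2, 79, 79, 19, 56]
Step 2: min=19 at 3
  Swap: [2, 19, 79, 79, 56]
Step 3: min=56 at 4
  Swap: [2, 19, 56, 79, 79]

After 3 steps: [2, 19, 56, 79, 79]


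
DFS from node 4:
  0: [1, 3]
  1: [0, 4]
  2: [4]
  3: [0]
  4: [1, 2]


Visit 4, push [2, 1]
Visit 1, push [0]
Visit 0, push [3]
Visit 3, push []
Visit 2, push []

DFS order: [4, 1, 0, 3, 2]


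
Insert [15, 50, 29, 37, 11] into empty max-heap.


Insert 15: [15]
Insert 50: [50, 15]
Insert 29: [50, 15, 29]
Insert 37: [50, 37, 29, 15]
Insert 11: [50, 37, 29, 15, 11]

Final heap: [50, 37, 29, 15, 11]


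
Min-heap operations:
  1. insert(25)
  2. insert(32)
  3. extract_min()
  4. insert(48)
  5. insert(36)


insert(25) -> [25]
insert(32) -> [25, 32]
extract_min()->25, [32]
insert(48) -> [32, 48]
insert(36) -> [32, 48, 36]

Final heap: [32, 48, 36]


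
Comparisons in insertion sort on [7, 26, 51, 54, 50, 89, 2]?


Algorithm: insertion sort
Input: [7, 26, 51, 54, 50, 89, 2]
Sorted: [2, 7, 26, 50, 51, 54, 89]

13


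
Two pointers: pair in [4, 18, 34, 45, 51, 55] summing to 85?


lo=0(4)+hi=5(55)=59
lo=1(18)+hi=5(55)=73
lo=2(34)+hi=5(55)=89
lo=2(34)+hi=4(51)=85

Yes: 34+51=85


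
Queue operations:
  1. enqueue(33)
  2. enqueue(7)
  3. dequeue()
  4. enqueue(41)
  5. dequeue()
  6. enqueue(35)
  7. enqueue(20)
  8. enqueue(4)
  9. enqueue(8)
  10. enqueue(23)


enqueue(33) -> [33]
enqueue(7) -> [33, 7]
dequeue()->33, [7]
enqueue(41) -> [7, 41]
dequeue()->7, [41]
enqueue(35) -> [41, 35]
enqueue(20) -> [41, 35, 20]
enqueue(4) -> [41, 35, 20, 4]
enqueue(8) -> [41, 35, 20, 4, 8]
enqueue(23) -> [41, 35, 20, 4, 8, 23]

Final queue: [41, 35, 20, 4, 8, 23]


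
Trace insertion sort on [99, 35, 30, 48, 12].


Initial: [99, 35, 30, 48, 12]
Insert 35: [35, 99, 30, 48, 12]
Insert 30: [30, 35, 99, 48, 12]
Insert 48: [30, 35, 48, 99, 12]
Insert 12: [12, 30, 35, 48, 99]

Sorted: [12, 30, 35, 48, 99]


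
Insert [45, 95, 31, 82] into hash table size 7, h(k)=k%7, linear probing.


Insert 45: h=3 -> slot 3
Insert 95: h=4 -> slot 4
Insert 31: h=3, 2 probes -> slot 5
Insert 82: h=5, 1 probes -> slot 6

Table: [None, None, None, 45, 95, 31, 82]


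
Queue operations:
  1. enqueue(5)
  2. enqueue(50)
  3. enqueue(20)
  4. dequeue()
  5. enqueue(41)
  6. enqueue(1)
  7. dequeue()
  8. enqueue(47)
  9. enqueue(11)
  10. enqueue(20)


enqueue(5) -> [5]
enqueue(50) -> [5, 50]
enqueue(20) -> [5, 50, 20]
dequeue()->5, [50, 20]
enqueue(41) -> [50, 20, 41]
enqueue(1) -> [50, 20, 41, 1]
dequeue()->50, [20, 41, 1]
enqueue(47) -> [20, 41, 1, 47]
enqueue(11) -> [20, 41, 1, 47, 11]
enqueue(20) -> [20, 41, 1, 47, 11, 20]

Final queue: [20, 41, 1, 47, 11, 20]


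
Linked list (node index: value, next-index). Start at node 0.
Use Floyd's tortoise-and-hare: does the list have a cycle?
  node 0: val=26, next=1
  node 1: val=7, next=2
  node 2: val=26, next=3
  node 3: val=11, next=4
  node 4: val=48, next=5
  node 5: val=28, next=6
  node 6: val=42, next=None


Floyd's tortoise (slow, +1) and hare (fast, +2):
  init: slow=0, fast=0
  step 1: slow=1, fast=2
  step 2: slow=2, fast=4
  step 3: slow=3, fast=6
  step 4: fast -> None, no cycle

Cycle: no


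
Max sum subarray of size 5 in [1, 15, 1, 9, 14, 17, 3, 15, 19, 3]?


[0:5]: 40
[1:6]: 56
[2:7]: 44
[3:8]: 58
[4:9]: 68
[5:10]: 57

Max: 68 at [4:9]


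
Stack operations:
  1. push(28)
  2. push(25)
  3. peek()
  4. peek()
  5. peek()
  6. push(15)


push(28) -> [28]
push(25) -> [28, 25]
peek()->25
peek()->25
peek()->25
push(15) -> [28, 25, 15]

Final stack: [28, 25, 15]


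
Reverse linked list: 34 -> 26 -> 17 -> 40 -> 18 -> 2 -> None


Step 1: curr=34, set curr.next=prev(None) | reversed so far: 34
Step 2: curr=26, set curr.next=prev(34) | reversed so far: 26 -> 34
Step 3: curr=17, set curr.next=prev(26) | reversed so far: 17 -> 26 -> 34
Step 4: curr=40, set curr.next=prev(17) | reversed so far: 40 -> 17 -> 26 -> 34
Step 5: curr=18, set curr.next=prev(40) | reversed so far: 18 -> 40 -> 17 -> 26 -> 34
Step 6: curr=2, set curr.next=prev(18) | reversed so far: 2 -> 18 -> 40 -> 17 -> 26 -> 34

2 -> 18 -> 40 -> 17 -> 26 -> 34 -> None


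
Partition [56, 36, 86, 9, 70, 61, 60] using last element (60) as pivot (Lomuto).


Pivot: 60
  56 <= 60: advance i (no swap)
  36 <= 60: advance i (no swap)
  9 <= 60: swap -> [56, 36, 9, 86, 70, 61, 60]
Place pivot at 3: [56, 36, 9, 60, 70, 61, 86]

Partitioned: [56, 36, 9, 60, 70, 61, 86]


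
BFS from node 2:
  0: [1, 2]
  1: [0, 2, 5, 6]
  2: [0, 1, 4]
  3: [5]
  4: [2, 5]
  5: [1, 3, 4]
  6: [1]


Visit 2, enqueue [0, 1, 4]
Visit 0, enqueue []
Visit 1, enqueue [5, 6]
Visit 4, enqueue []
Visit 5, enqueue [3]
Visit 6, enqueue []
Visit 3, enqueue []

BFS order: [2, 0, 1, 4, 5, 6, 3]


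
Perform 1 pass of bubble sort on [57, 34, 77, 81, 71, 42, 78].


Initial: [57, 34, 77, 81, 71, 42, 78]
Pass 1: [34, 57, 77, 71, 42, 78, 81] (4 swaps)

After 1 pass: [34, 57, 77, 71, 42, 78, 81]


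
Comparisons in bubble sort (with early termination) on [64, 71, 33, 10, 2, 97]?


Algorithm: bubble sort (with early termination)
Input: [64, 71, 33, 10, 2, 97]
Sorted: [2, 10, 33, 64, 71, 97]

15


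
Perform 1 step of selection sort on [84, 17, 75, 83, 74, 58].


Initial: [84, 17, 75, 83, 74, 58]
Step 1: min=17 at 1
  Swap: [17, 84, 75, 83, 74, 58]

After 1 step: [17, 84, 75, 83, 74, 58]


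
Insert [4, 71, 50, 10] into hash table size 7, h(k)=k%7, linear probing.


Insert 4: h=4 -> slot 4
Insert 71: h=1 -> slot 1
Insert 50: h=1, 1 probes -> slot 2
Insert 10: h=3 -> slot 3

Table: [None, 71, 50, 10, 4, None, None]


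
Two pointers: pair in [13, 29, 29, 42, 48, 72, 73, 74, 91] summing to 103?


lo=0(13)+hi=8(91)=104
lo=0(13)+hi=7(74)=87
lo=1(29)+hi=7(74)=103

Yes: 29+74=103


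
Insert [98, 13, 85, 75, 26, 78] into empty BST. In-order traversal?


Insert 98: root
Insert 13: L from 98
Insert 85: L from 98 -> R from 13
Insert 75: L from 98 -> R from 13 -> L from 85
Insert 26: L from 98 -> R from 13 -> L from 85 -> L from 75
Insert 78: L from 98 -> R from 13 -> L from 85 -> R from 75

In-order: [13, 26, 75, 78, 85, 98]


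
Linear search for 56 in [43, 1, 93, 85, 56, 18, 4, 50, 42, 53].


i=0: 43!=56
i=1: 1!=56
i=2: 93!=56
i=3: 85!=56
i=4: 56==56 found!

Found at 4, 5 comps


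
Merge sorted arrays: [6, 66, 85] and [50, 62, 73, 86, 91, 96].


Take 6 from A
Take 50 from B
Take 62 from B
Take 66 from A
Take 73 from B
Take 85 from A

Merged: [6, 50, 62, 66, 73, 85, 86, 91, 96]


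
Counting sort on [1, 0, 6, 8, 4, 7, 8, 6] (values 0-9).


Input: [1, 0, 6, 8, 4, 7, 8, 6]
Counts: [1, 1, 0, 0, 1, 0, 2, 1, 2, 0]

Sorted: [0, 1, 4, 6, 6, 7, 8, 8]


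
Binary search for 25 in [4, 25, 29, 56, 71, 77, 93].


Step 1: lo=0, hi=6, mid=3, val=56
Step 2: lo=0, hi=2, mid=1, val=25

Found at index 1


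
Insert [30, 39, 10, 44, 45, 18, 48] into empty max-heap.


Insert 30: [30]
Insert 39: [39, 30]
Insert 10: [39, 30, 10]
Insert 44: [44, 39, 10, 30]
Insert 45: [45, 44, 10, 30, 39]
Insert 18: [45, 44, 18, 30, 39, 10]
Insert 48: [48, 44, 45, 30, 39, 10, 18]

Final heap: [48, 44, 45, 30, 39, 10, 18]


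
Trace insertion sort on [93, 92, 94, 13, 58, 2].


Initial: [93, 92, 94, 13, 58, 2]
Insert 92: [92, 93, 94, 13, 58, 2]
Insert 94: [92, 93, 94, 13, 58, 2]
Insert 13: [13, 92, 93, 94, 58, 2]
Insert 58: [13, 58, 92, 93, 94, 2]
Insert 2: [2, 13, 58, 92, 93, 94]

Sorted: [2, 13, 58, 92, 93, 94]


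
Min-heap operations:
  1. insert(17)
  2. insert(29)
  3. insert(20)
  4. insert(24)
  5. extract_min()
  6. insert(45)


insert(17) -> [17]
insert(29) -> [17, 29]
insert(20) -> [17, 29, 20]
insert(24) -> [17, 24, 20, 29]
extract_min()->17, [20, 24, 29]
insert(45) -> [20, 24, 29, 45]

Final heap: [20, 24, 29, 45]


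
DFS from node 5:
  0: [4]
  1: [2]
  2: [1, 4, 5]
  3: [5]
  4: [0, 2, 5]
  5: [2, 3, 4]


Visit 5, push [4, 3, 2]
Visit 2, push [4, 1]
Visit 1, push []
Visit 4, push [0]
Visit 0, push []
Visit 3, push []

DFS order: [5, 2, 1, 4, 0, 3]


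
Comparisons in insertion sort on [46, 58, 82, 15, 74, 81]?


Algorithm: insertion sort
Input: [46, 58, 82, 15, 74, 81]
Sorted: [15, 46, 58, 74, 81, 82]

9


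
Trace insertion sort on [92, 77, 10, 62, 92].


Initial: [92, 77, 10, 62, 92]
Insert 77: [77, 92, 10, 62, 92]
Insert 10: [10, 77, 92, 62, 92]
Insert 62: [10, 62, 77, 92, 92]
Insert 92: [10, 62, 77, 92, 92]

Sorted: [10, 62, 77, 92, 92]


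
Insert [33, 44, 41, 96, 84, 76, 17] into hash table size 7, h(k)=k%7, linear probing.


Insert 33: h=5 -> slot 5
Insert 44: h=2 -> slot 2
Insert 41: h=6 -> slot 6
Insert 96: h=5, 2 probes -> slot 0
Insert 84: h=0, 1 probes -> slot 1
Insert 76: h=6, 4 probes -> slot 3
Insert 17: h=3, 1 probes -> slot 4

Table: [96, 84, 44, 76, 17, 33, 41]


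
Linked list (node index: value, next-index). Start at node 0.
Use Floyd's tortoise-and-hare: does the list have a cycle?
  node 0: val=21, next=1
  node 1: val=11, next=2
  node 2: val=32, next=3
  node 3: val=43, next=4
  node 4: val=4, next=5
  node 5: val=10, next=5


Floyd's tortoise (slow, +1) and hare (fast, +2):
  init: slow=0, fast=0
  step 1: slow=1, fast=2
  step 2: slow=2, fast=4
  step 3: slow=3, fast=5
  step 4: slow=4, fast=5
  step 5: slow=5, fast=5
  slow == fast at node 5: cycle detected

Cycle: yes


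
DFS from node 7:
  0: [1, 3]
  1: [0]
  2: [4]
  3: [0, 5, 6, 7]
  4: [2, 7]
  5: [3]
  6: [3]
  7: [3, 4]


Visit 7, push [4, 3]
Visit 3, push [6, 5, 0]
Visit 0, push [1]
Visit 1, push []
Visit 5, push []
Visit 6, push []
Visit 4, push [2]
Visit 2, push []

DFS order: [7, 3, 0, 1, 5, 6, 4, 2]


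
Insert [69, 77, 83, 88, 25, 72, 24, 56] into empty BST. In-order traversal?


Insert 69: root
Insert 77: R from 69
Insert 83: R from 69 -> R from 77
Insert 88: R from 69 -> R from 77 -> R from 83
Insert 25: L from 69
Insert 72: R from 69 -> L from 77
Insert 24: L from 69 -> L from 25
Insert 56: L from 69 -> R from 25

In-order: [24, 25, 56, 69, 72, 77, 83, 88]


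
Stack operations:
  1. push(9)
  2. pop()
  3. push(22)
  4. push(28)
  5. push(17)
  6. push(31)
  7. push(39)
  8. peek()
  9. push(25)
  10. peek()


push(9) -> [9]
pop()->9, []
push(22) -> [22]
push(28) -> [22, 28]
push(17) -> [22, 28, 17]
push(31) -> [22, 28, 17, 31]
push(39) -> [22, 28, 17, 31, 39]
peek()->39
push(25) -> [22, 28, 17, 31, 39, 25]
peek()->25

Final stack: [22, 28, 17, 31, 39, 25]


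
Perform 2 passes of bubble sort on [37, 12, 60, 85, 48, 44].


Initial: [37, 12, 60, 85, 48, 44]
Pass 1: [12, 37, 60, 48, 44, 85] (3 swaps)
Pass 2: [12, 37, 48, 44, 60, 85] (2 swaps)

After 2 passes: [12, 37, 48, 44, 60, 85]


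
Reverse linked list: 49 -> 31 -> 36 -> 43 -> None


Step 1: curr=49, set curr.next=prev(None) | reversed so far: 49
Step 2: curr=31, set curr.next=prev(49) | reversed so far: 31 -> 49
Step 3: curr=36, set curr.next=prev(31) | reversed so far: 36 -> 31 -> 49
Step 4: curr=43, set curr.next=prev(36) | reversed so far: 43 -> 36 -> 31 -> 49

43 -> 36 -> 31 -> 49 -> None


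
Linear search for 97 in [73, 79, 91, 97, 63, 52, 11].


i=0: 73!=97
i=1: 79!=97
i=2: 91!=97
i=3: 97==97 found!

Found at 3, 4 comps


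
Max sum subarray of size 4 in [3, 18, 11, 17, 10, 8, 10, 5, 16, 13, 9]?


[0:4]: 49
[1:5]: 56
[2:6]: 46
[3:7]: 45
[4:8]: 33
[5:9]: 39
[6:10]: 44
[7:11]: 43

Max: 56 at [1:5]


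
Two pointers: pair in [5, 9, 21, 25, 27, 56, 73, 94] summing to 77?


lo=0(5)+hi=7(94)=99
lo=0(5)+hi=6(73)=78
lo=0(5)+hi=5(56)=61
lo=1(9)+hi=5(56)=65
lo=2(21)+hi=5(56)=77

Yes: 21+56=77


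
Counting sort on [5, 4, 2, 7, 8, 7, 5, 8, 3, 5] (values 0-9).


Input: [5, 4, 2, 7, 8, 7, 5, 8, 3, 5]
Counts: [0, 0, 1, 1, 1, 3, 0, 2, 2, 0]

Sorted: [2, 3, 4, 5, 5, 5, 7, 7, 8, 8]


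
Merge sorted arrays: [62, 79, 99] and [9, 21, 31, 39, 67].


Take 9 from B
Take 21 from B
Take 31 from B
Take 39 from B
Take 62 from A
Take 67 from B

Merged: [9, 21, 31, 39, 62, 67, 79, 99]


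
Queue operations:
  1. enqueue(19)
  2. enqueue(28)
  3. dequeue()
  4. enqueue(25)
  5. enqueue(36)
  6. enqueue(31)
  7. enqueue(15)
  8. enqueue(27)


enqueue(19) -> [19]
enqueue(28) -> [19, 28]
dequeue()->19, [28]
enqueue(25) -> [28, 25]
enqueue(36) -> [28, 25, 36]
enqueue(31) -> [28, 25, 36, 31]
enqueue(15) -> [28, 25, 36, 31, 15]
enqueue(27) -> [28, 25, 36, 31, 15, 27]

Final queue: [28, 25, 36, 31, 15, 27]


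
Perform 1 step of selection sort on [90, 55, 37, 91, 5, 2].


Initial: [90, 55, 37, 91, 5, 2]
Step 1: min=2 at 5
  Swap: [2, 55, 37, 91, 5, 90]

After 1 step: [2, 55, 37, 91, 5, 90]


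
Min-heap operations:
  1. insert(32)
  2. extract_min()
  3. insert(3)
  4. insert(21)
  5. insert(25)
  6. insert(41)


insert(32) -> [32]
extract_min()->32, []
insert(3) -> [3]
insert(21) -> [3, 21]
insert(25) -> [3, 21, 25]
insert(41) -> [3, 21, 25, 41]

Final heap: [3, 21, 25, 41]


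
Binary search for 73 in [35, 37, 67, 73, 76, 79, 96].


Step 1: lo=0, hi=6, mid=3, val=73

Found at index 3


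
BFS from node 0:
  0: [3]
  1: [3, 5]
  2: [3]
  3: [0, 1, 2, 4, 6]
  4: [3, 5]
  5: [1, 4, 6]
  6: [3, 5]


Visit 0, enqueue [3]
Visit 3, enqueue [1, 2, 4, 6]
Visit 1, enqueue [5]
Visit 2, enqueue []
Visit 4, enqueue []
Visit 6, enqueue []
Visit 5, enqueue []

BFS order: [0, 3, 1, 2, 4, 6, 5]


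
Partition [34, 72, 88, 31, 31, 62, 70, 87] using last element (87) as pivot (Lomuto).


Pivot: 87
  34 <= 87: advance i (no swap)
  72 <= 87: advance i (no swap)
  31 <= 87: swap -> [34, 72, 31, 88, 31, 62, 70, 87]
  31 <= 87: swap -> [34, 72, 31, 31, 88, 62, 70, 87]
  62 <= 87: swap -> [34, 72, 31, 31, 62, 88, 70, 87]
  70 <= 87: swap -> [34, 72, 31, 31, 62, 70, 88, 87]
Place pivot at 6: [34, 72, 31, 31, 62, 70, 87, 88]

Partitioned: [34, 72, 31, 31, 62, 70, 87, 88]


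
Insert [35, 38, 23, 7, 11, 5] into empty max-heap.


Insert 35: [35]
Insert 38: [38, 35]
Insert 23: [38, 35, 23]
Insert 7: [38, 35, 23, 7]
Insert 11: [38, 35, 23, 7, 11]
Insert 5: [38, 35, 23, 7, 11, 5]

Final heap: [38, 35, 23, 7, 11, 5]


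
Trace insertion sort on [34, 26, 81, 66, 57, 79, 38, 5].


Initial: [34, 26, 81, 66, 57, 79, 38, 5]
Insert 26: [26, 34, 81, 66, 57, 79, 38, 5]
Insert 81: [26, 34, 81, 66, 57, 79, 38, 5]
Insert 66: [26, 34, 66, 81, 57, 79, 38, 5]
Insert 57: [26, 34, 57, 66, 81, 79, 38, 5]
Insert 79: [26, 34, 57, 66, 79, 81, 38, 5]
Insert 38: [26, 34, 38, 57, 66, 79, 81, 5]
Insert 5: [5, 26, 34, 38, 57, 66, 79, 81]

Sorted: [5, 26, 34, 38, 57, 66, 79, 81]


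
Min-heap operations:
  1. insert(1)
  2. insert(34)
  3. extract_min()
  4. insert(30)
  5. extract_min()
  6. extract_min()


insert(1) -> [1]
insert(34) -> [1, 34]
extract_min()->1, [34]
insert(30) -> [30, 34]
extract_min()->30, [34]
extract_min()->34, []

Final heap: []


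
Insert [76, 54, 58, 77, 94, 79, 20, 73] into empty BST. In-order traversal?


Insert 76: root
Insert 54: L from 76
Insert 58: L from 76 -> R from 54
Insert 77: R from 76
Insert 94: R from 76 -> R from 77
Insert 79: R from 76 -> R from 77 -> L from 94
Insert 20: L from 76 -> L from 54
Insert 73: L from 76 -> R from 54 -> R from 58

In-order: [20, 54, 58, 73, 76, 77, 79, 94]


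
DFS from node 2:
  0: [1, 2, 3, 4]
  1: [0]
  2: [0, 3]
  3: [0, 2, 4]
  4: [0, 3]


Visit 2, push [3, 0]
Visit 0, push [4, 3, 1]
Visit 1, push []
Visit 3, push [4]
Visit 4, push []

DFS order: [2, 0, 1, 3, 4]


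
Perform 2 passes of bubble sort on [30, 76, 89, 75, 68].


Initial: [30, 76, 89, 75, 68]
Pass 1: [30, 76, 75, 68, 89] (2 swaps)
Pass 2: [30, 75, 68, 76, 89] (2 swaps)

After 2 passes: [30, 75, 68, 76, 89]


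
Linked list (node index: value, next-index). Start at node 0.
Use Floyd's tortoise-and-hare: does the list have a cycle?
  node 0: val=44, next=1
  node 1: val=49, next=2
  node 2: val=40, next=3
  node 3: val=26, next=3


Floyd's tortoise (slow, +1) and hare (fast, +2):
  init: slow=0, fast=0
  step 1: slow=1, fast=2
  step 2: slow=2, fast=3
  step 3: slow=3, fast=3
  slow == fast at node 3: cycle detected

Cycle: yes


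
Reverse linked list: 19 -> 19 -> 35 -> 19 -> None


Step 1: curr=19, set curr.next=prev(None) | reversed so far: 19
Step 2: curr=19, set curr.next=prev(19) | reversed so far: 19 -> 19
Step 3: curr=35, set curr.next=prev(19) | reversed so far: 35 -> 19 -> 19
Step 4: curr=19, set curr.next=prev(35) | reversed so far: 19 -> 35 -> 19 -> 19

19 -> 35 -> 19 -> 19 -> None


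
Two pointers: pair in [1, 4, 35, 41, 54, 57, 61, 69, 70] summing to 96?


lo=0(1)+hi=8(70)=71
lo=1(4)+hi=8(70)=74
lo=2(35)+hi=8(70)=105
lo=2(35)+hi=7(69)=104
lo=2(35)+hi=6(61)=96

Yes: 35+61=96


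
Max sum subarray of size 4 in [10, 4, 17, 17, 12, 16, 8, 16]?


[0:4]: 48
[1:5]: 50
[2:6]: 62
[3:7]: 53
[4:8]: 52

Max: 62 at [2:6]


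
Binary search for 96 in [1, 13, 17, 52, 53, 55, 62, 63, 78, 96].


Step 1: lo=0, hi=9, mid=4, val=53
Step 2: lo=5, hi=9, mid=7, val=63
Step 3: lo=8, hi=9, mid=8, val=78
Step 4: lo=9, hi=9, mid=9, val=96

Found at index 9


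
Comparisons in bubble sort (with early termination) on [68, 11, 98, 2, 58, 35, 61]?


Algorithm: bubble sort (with early termination)
Input: [68, 11, 98, 2, 58, 35, 61]
Sorted: [2, 11, 35, 58, 61, 68, 98]

18


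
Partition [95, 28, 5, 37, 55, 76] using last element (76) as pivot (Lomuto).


Pivot: 76
  28 <= 76: swap -> [28, 95, 5, 37, 55, 76]
  5 <= 76: swap -> [28, 5, 95, 37, 55, 76]
  37 <= 76: swap -> [28, 5, 37, 95, 55, 76]
  55 <= 76: swap -> [28, 5, 37, 55, 95, 76]
Place pivot at 4: [28, 5, 37, 55, 76, 95]

Partitioned: [28, 5, 37, 55, 76, 95]


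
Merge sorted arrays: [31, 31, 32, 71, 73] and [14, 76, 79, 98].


Take 14 from B
Take 31 from A
Take 31 from A
Take 32 from A
Take 71 from A
Take 73 from A

Merged: [14, 31, 31, 32, 71, 73, 76, 79, 98]


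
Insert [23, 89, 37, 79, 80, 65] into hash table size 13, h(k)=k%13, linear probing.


Insert 23: h=10 -> slot 10
Insert 89: h=11 -> slot 11
Insert 37: h=11, 1 probes -> slot 12
Insert 79: h=1 -> slot 1
Insert 80: h=2 -> slot 2
Insert 65: h=0 -> slot 0

Table: [65, 79, 80, None, None, None, None, None, None, None, 23, 89, 37]


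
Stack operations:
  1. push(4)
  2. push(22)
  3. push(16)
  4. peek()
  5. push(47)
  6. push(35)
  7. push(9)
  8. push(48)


push(4) -> [4]
push(22) -> [4, 22]
push(16) -> [4, 22, 16]
peek()->16
push(47) -> [4, 22, 16, 47]
push(35) -> [4, 22, 16, 47, 35]
push(9) -> [4, 22, 16, 47, 35, 9]
push(48) -> [4, 22, 16, 47, 35, 9, 48]

Final stack: [4, 22, 16, 47, 35, 9, 48]


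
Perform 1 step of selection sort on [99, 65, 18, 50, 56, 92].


Initial: [99, 65, 18, 50, 56, 92]
Step 1: min=18 at 2
  Swap: [18, 65, 99, 50, 56, 92]

After 1 step: [18, 65, 99, 50, 56, 92]


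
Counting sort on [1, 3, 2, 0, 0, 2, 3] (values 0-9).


Input: [1, 3, 2, 0, 0, 2, 3]
Counts: [2, 1, 2, 2, 0, 0, 0, 0, 0, 0]

Sorted: [0, 0, 1, 2, 2, 3, 3]


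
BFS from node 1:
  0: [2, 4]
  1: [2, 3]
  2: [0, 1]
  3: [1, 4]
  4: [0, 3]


Visit 1, enqueue [2, 3]
Visit 2, enqueue [0]
Visit 3, enqueue [4]
Visit 0, enqueue []
Visit 4, enqueue []

BFS order: [1, 2, 3, 0, 4]


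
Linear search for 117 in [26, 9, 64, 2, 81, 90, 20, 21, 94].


i=0: 26!=117
i=1: 9!=117
i=2: 64!=117
i=3: 2!=117
i=4: 81!=117
i=5: 90!=117
i=6: 20!=117
i=7: 21!=117
i=8: 94!=117

Not found, 9 comps


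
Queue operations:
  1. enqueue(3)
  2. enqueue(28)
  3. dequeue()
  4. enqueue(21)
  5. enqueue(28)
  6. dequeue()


enqueue(3) -> [3]
enqueue(28) -> [3, 28]
dequeue()->3, [28]
enqueue(21) -> [28, 21]
enqueue(28) -> [28, 21, 28]
dequeue()->28, [21, 28]

Final queue: [21, 28]


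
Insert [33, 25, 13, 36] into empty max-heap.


Insert 33: [33]
Insert 25: [33, 25]
Insert 13: [33, 25, 13]
Insert 36: [36, 33, 13, 25]

Final heap: [36, 33, 13, 25]


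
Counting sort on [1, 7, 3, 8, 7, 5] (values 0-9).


Input: [1, 7, 3, 8, 7, 5]
Counts: [0, 1, 0, 1, 0, 1, 0, 2, 1, 0]

Sorted: [1, 3, 5, 7, 7, 8]


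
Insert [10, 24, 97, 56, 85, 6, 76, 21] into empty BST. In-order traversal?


Insert 10: root
Insert 24: R from 10
Insert 97: R from 10 -> R from 24
Insert 56: R from 10 -> R from 24 -> L from 97
Insert 85: R from 10 -> R from 24 -> L from 97 -> R from 56
Insert 6: L from 10
Insert 76: R from 10 -> R from 24 -> L from 97 -> R from 56 -> L from 85
Insert 21: R from 10 -> L from 24

In-order: [6, 10, 21, 24, 56, 76, 85, 97]


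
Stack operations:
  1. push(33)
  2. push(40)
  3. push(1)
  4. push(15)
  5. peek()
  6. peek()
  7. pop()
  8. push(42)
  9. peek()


push(33) -> [33]
push(40) -> [33, 40]
push(1) -> [33, 40, 1]
push(15) -> [33, 40, 1, 15]
peek()->15
peek()->15
pop()->15, [33, 40, 1]
push(42) -> [33, 40, 1, 42]
peek()->42

Final stack: [33, 40, 1, 42]


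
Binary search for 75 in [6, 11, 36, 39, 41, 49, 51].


Step 1: lo=0, hi=6, mid=3, val=39
Step 2: lo=4, hi=6, mid=5, val=49
Step 3: lo=6, hi=6, mid=6, val=51

Not found


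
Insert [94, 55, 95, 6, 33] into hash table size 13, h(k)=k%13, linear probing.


Insert 94: h=3 -> slot 3
Insert 55: h=3, 1 probes -> slot 4
Insert 95: h=4, 1 probes -> slot 5
Insert 6: h=6 -> slot 6
Insert 33: h=7 -> slot 7

Table: [None, None, None, 94, 55, 95, 6, 33, None, None, None, None, None]


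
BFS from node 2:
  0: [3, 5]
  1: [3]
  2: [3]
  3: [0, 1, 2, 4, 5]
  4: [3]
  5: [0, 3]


Visit 2, enqueue [3]
Visit 3, enqueue [0, 1, 4, 5]
Visit 0, enqueue []
Visit 1, enqueue []
Visit 4, enqueue []
Visit 5, enqueue []

BFS order: [2, 3, 0, 1, 4, 5]


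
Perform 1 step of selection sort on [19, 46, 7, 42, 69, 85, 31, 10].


Initial: [19, 46, 7, 42, 69, 85, 31, 10]
Step 1: min=7 at 2
  Swap: [7, 46, 19, 42, 69, 85, 31, 10]

After 1 step: [7, 46, 19, 42, 69, 85, 31, 10]


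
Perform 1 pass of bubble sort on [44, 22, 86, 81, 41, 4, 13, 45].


Initial: [44, 22, 86, 81, 41, 4, 13, 45]
Pass 1: [22, 44, 81, 41, 4, 13, 45, 86] (6 swaps)

After 1 pass: [22, 44, 81, 41, 4, 13, 45, 86]


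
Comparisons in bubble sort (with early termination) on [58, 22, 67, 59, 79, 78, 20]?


Algorithm: bubble sort (with early termination)
Input: [58, 22, 67, 59, 79, 78, 20]
Sorted: [20, 22, 58, 59, 67, 78, 79]

21


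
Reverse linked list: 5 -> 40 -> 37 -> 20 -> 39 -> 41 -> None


Step 1: curr=5, set curr.next=prev(None) | reversed so far: 5
Step 2: curr=40, set curr.next=prev(5) | reversed so far: 40 -> 5
Step 3: curr=37, set curr.next=prev(40) | reversed so far: 37 -> 40 -> 5
Step 4: curr=20, set curr.next=prev(37) | reversed so far: 20 -> 37 -> 40 -> 5
Step 5: curr=39, set curr.next=prev(20) | reversed so far: 39 -> 20 -> 37 -> 40 -> 5
Step 6: curr=41, set curr.next=prev(39) | reversed so far: 41 -> 39 -> 20 -> 37 -> 40 -> 5

41 -> 39 -> 20 -> 37 -> 40 -> 5 -> None


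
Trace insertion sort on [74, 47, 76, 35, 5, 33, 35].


Initial: [74, 47, 76, 35, 5, 33, 35]
Insert 47: [47, 74, 76, 35, 5, 33, 35]
Insert 76: [47, 74, 76, 35, 5, 33, 35]
Insert 35: [35, 47, 74, 76, 5, 33, 35]
Insert 5: [5, 35, 47, 74, 76, 33, 35]
Insert 33: [5, 33, 35, 47, 74, 76, 35]
Insert 35: [5, 33, 35, 35, 47, 74, 76]

Sorted: [5, 33, 35, 35, 47, 74, 76]


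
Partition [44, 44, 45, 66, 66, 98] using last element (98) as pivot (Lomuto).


Pivot: 98
  44 <= 98: advance i (no swap)
  44 <= 98: advance i (no swap)
  45 <= 98: advance i (no swap)
  66 <= 98: advance i (no swap)
  66 <= 98: advance i (no swap)
Place pivot at 5: [44, 44, 45, 66, 66, 98]

Partitioned: [44, 44, 45, 66, 66, 98]


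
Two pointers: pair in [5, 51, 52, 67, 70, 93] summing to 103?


lo=0(5)+hi=5(93)=98
lo=1(51)+hi=5(93)=144
lo=1(51)+hi=4(70)=121
lo=1(51)+hi=3(67)=118
lo=1(51)+hi=2(52)=103

Yes: 51+52=103


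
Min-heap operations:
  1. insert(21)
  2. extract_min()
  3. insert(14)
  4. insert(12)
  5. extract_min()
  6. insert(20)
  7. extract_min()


insert(21) -> [21]
extract_min()->21, []
insert(14) -> [14]
insert(12) -> [12, 14]
extract_min()->12, [14]
insert(20) -> [14, 20]
extract_min()->14, [20]

Final heap: [20]


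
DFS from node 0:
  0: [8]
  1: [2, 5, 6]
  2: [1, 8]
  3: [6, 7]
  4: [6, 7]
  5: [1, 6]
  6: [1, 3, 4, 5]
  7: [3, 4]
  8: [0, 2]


Visit 0, push [8]
Visit 8, push [2]
Visit 2, push [1]
Visit 1, push [6, 5]
Visit 5, push [6]
Visit 6, push [4, 3]
Visit 3, push [7]
Visit 7, push [4]
Visit 4, push []

DFS order: [0, 8, 2, 1, 5, 6, 3, 7, 4]


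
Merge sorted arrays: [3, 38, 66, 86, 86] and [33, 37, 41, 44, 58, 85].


Take 3 from A
Take 33 from B
Take 37 from B
Take 38 from A
Take 41 from B
Take 44 from B
Take 58 from B
Take 66 from A
Take 85 from B

Merged: [3, 33, 37, 38, 41, 44, 58, 66, 85, 86, 86]


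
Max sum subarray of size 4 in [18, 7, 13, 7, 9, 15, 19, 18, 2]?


[0:4]: 45
[1:5]: 36
[2:6]: 44
[3:7]: 50
[4:8]: 61
[5:9]: 54

Max: 61 at [4:8]


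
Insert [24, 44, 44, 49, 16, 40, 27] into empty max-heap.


Insert 24: [24]
Insert 44: [44, 24]
Insert 44: [44, 24, 44]
Insert 49: [49, 44, 44, 24]
Insert 16: [49, 44, 44, 24, 16]
Insert 40: [49, 44, 44, 24, 16, 40]
Insert 27: [49, 44, 44, 24, 16, 40, 27]

Final heap: [49, 44, 44, 24, 16, 40, 27]


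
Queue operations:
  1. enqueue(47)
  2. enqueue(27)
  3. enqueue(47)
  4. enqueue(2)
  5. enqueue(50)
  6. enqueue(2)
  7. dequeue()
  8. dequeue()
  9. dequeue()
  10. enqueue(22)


enqueue(47) -> [47]
enqueue(27) -> [47, 27]
enqueue(47) -> [47, 27, 47]
enqueue(2) -> [47, 27, 47, 2]
enqueue(50) -> [47, 27, 47, 2, 50]
enqueue(2) -> [47, 27, 47, 2, 50, 2]
dequeue()->47, [27, 47, 2, 50, 2]
dequeue()->27, [47, 2, 50, 2]
dequeue()->47, [2, 50, 2]
enqueue(22) -> [2, 50, 2, 22]

Final queue: [2, 50, 2, 22]


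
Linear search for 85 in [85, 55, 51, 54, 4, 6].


i=0: 85==85 found!

Found at 0, 1 comps


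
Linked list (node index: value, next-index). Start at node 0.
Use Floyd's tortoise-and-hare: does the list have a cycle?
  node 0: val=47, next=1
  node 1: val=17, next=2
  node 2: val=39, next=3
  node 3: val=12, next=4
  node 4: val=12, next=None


Floyd's tortoise (slow, +1) and hare (fast, +2):
  init: slow=0, fast=0
  step 1: slow=1, fast=2
  step 2: slow=2, fast=4
  step 3: fast -> None, no cycle

Cycle: no


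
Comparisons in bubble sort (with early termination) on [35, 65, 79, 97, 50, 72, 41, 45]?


Algorithm: bubble sort (with early termination)
Input: [35, 65, 79, 97, 50, 72, 41, 45]
Sorted: [35, 41, 45, 50, 65, 72, 79, 97]

27
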